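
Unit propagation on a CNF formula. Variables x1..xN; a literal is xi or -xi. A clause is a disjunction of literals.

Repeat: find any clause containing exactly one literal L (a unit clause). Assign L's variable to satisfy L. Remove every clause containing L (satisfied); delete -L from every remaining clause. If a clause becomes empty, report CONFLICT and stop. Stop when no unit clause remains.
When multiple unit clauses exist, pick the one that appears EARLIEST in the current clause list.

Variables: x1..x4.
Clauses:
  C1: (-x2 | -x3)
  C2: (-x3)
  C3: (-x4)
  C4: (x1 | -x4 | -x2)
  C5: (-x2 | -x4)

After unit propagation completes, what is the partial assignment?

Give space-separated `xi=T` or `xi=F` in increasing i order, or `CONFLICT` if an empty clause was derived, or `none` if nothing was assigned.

unit clause [-3] forces x3=F; simplify:
  satisfied 2 clause(s); 3 remain; assigned so far: [3]
unit clause [-4] forces x4=F; simplify:
  satisfied 3 clause(s); 0 remain; assigned so far: [3, 4]

Answer: x3=F x4=F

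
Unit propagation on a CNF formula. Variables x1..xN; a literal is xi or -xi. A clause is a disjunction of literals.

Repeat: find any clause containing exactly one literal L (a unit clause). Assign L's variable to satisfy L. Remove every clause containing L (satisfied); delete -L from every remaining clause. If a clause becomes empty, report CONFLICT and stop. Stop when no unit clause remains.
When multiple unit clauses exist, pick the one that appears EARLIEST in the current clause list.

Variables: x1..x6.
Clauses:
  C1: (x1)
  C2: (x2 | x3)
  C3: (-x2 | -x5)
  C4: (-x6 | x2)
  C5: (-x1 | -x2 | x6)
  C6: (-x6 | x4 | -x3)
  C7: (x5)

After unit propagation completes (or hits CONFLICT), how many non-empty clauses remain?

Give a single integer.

unit clause [1] forces x1=T; simplify:
  drop -1 from [-1, -2, 6] -> [-2, 6]
  satisfied 1 clause(s); 6 remain; assigned so far: [1]
unit clause [5] forces x5=T; simplify:
  drop -5 from [-2, -5] -> [-2]
  satisfied 1 clause(s); 5 remain; assigned so far: [1, 5]
unit clause [-2] forces x2=F; simplify:
  drop 2 from [2, 3] -> [3]
  drop 2 from [-6, 2] -> [-6]
  satisfied 2 clause(s); 3 remain; assigned so far: [1, 2, 5]
unit clause [3] forces x3=T; simplify:
  drop -3 from [-6, 4, -3] -> [-6, 4]
  satisfied 1 clause(s); 2 remain; assigned so far: [1, 2, 3, 5]
unit clause [-6] forces x6=F; simplify:
  satisfied 2 clause(s); 0 remain; assigned so far: [1, 2, 3, 5, 6]

Answer: 0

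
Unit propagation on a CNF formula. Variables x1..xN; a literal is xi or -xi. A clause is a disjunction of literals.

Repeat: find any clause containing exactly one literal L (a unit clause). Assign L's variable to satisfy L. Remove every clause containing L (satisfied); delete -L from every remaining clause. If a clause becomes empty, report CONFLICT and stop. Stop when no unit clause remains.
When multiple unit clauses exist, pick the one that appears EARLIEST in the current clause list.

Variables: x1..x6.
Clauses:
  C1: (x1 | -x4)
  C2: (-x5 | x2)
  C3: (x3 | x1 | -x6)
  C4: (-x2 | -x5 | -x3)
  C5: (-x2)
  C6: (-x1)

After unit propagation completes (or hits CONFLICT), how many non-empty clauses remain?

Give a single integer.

unit clause [-2] forces x2=F; simplify:
  drop 2 from [-5, 2] -> [-5]
  satisfied 2 clause(s); 4 remain; assigned so far: [2]
unit clause [-5] forces x5=F; simplify:
  satisfied 1 clause(s); 3 remain; assigned so far: [2, 5]
unit clause [-1] forces x1=F; simplify:
  drop 1 from [1, -4] -> [-4]
  drop 1 from [3, 1, -6] -> [3, -6]
  satisfied 1 clause(s); 2 remain; assigned so far: [1, 2, 5]
unit clause [-4] forces x4=F; simplify:
  satisfied 1 clause(s); 1 remain; assigned so far: [1, 2, 4, 5]

Answer: 1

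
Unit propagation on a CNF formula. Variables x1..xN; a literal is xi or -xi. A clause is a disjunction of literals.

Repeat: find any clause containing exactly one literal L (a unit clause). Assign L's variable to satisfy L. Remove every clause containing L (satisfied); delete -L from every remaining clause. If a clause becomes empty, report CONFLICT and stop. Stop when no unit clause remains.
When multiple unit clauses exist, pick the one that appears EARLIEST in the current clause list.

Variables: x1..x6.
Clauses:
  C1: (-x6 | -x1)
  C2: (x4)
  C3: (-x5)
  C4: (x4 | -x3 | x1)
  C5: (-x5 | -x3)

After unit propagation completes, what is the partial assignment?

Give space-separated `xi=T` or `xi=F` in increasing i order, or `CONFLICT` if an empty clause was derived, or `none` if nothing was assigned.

Answer: x4=T x5=F

Derivation:
unit clause [4] forces x4=T; simplify:
  satisfied 2 clause(s); 3 remain; assigned so far: [4]
unit clause [-5] forces x5=F; simplify:
  satisfied 2 clause(s); 1 remain; assigned so far: [4, 5]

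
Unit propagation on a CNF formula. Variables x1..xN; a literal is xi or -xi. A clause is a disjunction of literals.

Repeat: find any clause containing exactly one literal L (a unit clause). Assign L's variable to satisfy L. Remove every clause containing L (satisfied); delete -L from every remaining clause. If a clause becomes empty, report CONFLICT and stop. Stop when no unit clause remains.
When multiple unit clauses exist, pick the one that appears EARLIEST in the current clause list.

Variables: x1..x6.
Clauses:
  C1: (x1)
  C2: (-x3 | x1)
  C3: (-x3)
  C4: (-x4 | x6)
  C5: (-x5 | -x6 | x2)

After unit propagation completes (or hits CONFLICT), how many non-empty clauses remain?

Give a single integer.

unit clause [1] forces x1=T; simplify:
  satisfied 2 clause(s); 3 remain; assigned so far: [1]
unit clause [-3] forces x3=F; simplify:
  satisfied 1 clause(s); 2 remain; assigned so far: [1, 3]

Answer: 2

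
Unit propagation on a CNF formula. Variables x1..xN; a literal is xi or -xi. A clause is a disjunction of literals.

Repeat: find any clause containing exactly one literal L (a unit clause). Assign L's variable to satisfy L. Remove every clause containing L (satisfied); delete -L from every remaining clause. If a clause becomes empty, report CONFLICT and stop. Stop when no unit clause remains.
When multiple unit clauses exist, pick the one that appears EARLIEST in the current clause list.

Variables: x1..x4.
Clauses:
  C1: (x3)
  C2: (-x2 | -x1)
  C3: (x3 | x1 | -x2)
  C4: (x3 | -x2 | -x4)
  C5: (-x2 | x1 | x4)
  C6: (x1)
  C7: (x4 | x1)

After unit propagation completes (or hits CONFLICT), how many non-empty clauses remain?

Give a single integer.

Answer: 0

Derivation:
unit clause [3] forces x3=T; simplify:
  satisfied 3 clause(s); 4 remain; assigned so far: [3]
unit clause [1] forces x1=T; simplify:
  drop -1 from [-2, -1] -> [-2]
  satisfied 3 clause(s); 1 remain; assigned so far: [1, 3]
unit clause [-2] forces x2=F; simplify:
  satisfied 1 clause(s); 0 remain; assigned so far: [1, 2, 3]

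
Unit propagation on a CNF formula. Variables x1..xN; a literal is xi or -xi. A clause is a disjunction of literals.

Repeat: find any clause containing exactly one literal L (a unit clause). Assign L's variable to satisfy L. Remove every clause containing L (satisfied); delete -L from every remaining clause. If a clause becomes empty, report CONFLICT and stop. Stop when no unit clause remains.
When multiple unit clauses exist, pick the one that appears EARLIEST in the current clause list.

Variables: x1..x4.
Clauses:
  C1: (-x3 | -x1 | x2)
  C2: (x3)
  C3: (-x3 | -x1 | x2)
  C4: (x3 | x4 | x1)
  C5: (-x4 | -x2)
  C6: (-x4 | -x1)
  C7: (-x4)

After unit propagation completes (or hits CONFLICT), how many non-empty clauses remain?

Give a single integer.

Answer: 2

Derivation:
unit clause [3] forces x3=T; simplify:
  drop -3 from [-3, -1, 2] -> [-1, 2]
  drop -3 from [-3, -1, 2] -> [-1, 2]
  satisfied 2 clause(s); 5 remain; assigned so far: [3]
unit clause [-4] forces x4=F; simplify:
  satisfied 3 clause(s); 2 remain; assigned so far: [3, 4]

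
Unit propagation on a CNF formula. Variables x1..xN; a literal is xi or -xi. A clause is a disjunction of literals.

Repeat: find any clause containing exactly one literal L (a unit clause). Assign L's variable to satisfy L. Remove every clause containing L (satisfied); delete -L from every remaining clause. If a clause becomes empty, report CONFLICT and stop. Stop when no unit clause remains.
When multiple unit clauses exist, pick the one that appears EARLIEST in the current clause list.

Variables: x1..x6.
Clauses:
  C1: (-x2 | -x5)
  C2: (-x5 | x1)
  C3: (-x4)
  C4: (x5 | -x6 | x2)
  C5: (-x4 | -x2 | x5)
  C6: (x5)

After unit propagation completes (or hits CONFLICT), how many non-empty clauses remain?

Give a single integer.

unit clause [-4] forces x4=F; simplify:
  satisfied 2 clause(s); 4 remain; assigned so far: [4]
unit clause [5] forces x5=T; simplify:
  drop -5 from [-2, -5] -> [-2]
  drop -5 from [-5, 1] -> [1]
  satisfied 2 clause(s); 2 remain; assigned so far: [4, 5]
unit clause [-2] forces x2=F; simplify:
  satisfied 1 clause(s); 1 remain; assigned so far: [2, 4, 5]
unit clause [1] forces x1=T; simplify:
  satisfied 1 clause(s); 0 remain; assigned so far: [1, 2, 4, 5]

Answer: 0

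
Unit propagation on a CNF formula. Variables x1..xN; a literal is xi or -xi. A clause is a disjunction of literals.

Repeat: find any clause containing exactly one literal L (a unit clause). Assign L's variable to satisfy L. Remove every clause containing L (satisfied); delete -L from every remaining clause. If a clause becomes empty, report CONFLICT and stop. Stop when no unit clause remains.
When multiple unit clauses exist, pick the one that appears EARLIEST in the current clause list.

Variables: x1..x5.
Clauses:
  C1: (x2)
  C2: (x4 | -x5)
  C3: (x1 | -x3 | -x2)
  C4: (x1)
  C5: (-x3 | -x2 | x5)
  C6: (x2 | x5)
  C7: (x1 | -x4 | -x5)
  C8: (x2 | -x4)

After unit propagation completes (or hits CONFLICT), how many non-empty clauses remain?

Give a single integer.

unit clause [2] forces x2=T; simplify:
  drop -2 from [1, -3, -2] -> [1, -3]
  drop -2 from [-3, -2, 5] -> [-3, 5]
  satisfied 3 clause(s); 5 remain; assigned so far: [2]
unit clause [1] forces x1=T; simplify:
  satisfied 3 clause(s); 2 remain; assigned so far: [1, 2]

Answer: 2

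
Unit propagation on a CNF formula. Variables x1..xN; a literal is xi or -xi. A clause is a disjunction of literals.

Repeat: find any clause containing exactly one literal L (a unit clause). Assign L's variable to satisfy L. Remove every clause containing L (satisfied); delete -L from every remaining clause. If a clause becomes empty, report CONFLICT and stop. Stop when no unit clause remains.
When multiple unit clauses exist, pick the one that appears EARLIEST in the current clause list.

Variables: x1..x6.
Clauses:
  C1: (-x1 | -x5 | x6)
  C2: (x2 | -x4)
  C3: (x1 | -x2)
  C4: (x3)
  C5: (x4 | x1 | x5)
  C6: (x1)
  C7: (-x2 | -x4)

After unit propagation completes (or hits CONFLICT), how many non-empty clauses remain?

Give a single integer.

unit clause [3] forces x3=T; simplify:
  satisfied 1 clause(s); 6 remain; assigned so far: [3]
unit clause [1] forces x1=T; simplify:
  drop -1 from [-1, -5, 6] -> [-5, 6]
  satisfied 3 clause(s); 3 remain; assigned so far: [1, 3]

Answer: 3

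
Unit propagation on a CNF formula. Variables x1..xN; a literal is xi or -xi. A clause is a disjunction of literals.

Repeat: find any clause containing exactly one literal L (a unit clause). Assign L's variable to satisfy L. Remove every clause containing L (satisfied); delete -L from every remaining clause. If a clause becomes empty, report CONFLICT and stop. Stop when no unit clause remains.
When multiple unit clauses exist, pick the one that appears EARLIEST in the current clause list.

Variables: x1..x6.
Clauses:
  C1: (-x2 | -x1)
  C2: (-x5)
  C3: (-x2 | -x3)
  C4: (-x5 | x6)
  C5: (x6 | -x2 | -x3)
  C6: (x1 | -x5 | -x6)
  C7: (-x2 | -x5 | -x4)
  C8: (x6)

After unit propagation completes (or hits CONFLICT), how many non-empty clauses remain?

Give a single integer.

unit clause [-5] forces x5=F; simplify:
  satisfied 4 clause(s); 4 remain; assigned so far: [5]
unit clause [6] forces x6=T; simplify:
  satisfied 2 clause(s); 2 remain; assigned so far: [5, 6]

Answer: 2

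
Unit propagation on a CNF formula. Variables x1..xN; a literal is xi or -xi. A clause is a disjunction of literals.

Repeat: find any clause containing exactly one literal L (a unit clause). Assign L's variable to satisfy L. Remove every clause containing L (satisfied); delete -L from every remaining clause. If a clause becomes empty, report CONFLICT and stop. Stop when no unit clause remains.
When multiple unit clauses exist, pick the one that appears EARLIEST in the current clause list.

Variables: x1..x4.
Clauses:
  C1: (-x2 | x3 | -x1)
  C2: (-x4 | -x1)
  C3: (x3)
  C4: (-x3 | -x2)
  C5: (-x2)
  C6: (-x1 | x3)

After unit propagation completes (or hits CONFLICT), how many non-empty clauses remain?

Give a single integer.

Answer: 1

Derivation:
unit clause [3] forces x3=T; simplify:
  drop -3 from [-3, -2] -> [-2]
  satisfied 3 clause(s); 3 remain; assigned so far: [3]
unit clause [-2] forces x2=F; simplify:
  satisfied 2 clause(s); 1 remain; assigned so far: [2, 3]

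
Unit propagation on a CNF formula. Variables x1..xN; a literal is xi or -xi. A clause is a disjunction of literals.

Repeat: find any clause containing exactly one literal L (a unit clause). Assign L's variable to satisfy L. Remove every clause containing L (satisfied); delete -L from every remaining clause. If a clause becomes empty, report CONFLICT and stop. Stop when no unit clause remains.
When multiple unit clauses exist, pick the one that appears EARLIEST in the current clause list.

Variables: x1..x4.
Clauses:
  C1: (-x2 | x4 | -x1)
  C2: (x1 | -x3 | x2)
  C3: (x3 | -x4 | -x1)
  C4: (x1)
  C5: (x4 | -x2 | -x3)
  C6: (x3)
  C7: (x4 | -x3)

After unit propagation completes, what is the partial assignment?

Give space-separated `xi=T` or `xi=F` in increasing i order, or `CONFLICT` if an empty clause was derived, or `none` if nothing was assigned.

Answer: x1=T x3=T x4=T

Derivation:
unit clause [1] forces x1=T; simplify:
  drop -1 from [-2, 4, -1] -> [-2, 4]
  drop -1 from [3, -4, -1] -> [3, -4]
  satisfied 2 clause(s); 5 remain; assigned so far: [1]
unit clause [3] forces x3=T; simplify:
  drop -3 from [4, -2, -3] -> [4, -2]
  drop -3 from [4, -3] -> [4]
  satisfied 2 clause(s); 3 remain; assigned so far: [1, 3]
unit clause [4] forces x4=T; simplify:
  satisfied 3 clause(s); 0 remain; assigned so far: [1, 3, 4]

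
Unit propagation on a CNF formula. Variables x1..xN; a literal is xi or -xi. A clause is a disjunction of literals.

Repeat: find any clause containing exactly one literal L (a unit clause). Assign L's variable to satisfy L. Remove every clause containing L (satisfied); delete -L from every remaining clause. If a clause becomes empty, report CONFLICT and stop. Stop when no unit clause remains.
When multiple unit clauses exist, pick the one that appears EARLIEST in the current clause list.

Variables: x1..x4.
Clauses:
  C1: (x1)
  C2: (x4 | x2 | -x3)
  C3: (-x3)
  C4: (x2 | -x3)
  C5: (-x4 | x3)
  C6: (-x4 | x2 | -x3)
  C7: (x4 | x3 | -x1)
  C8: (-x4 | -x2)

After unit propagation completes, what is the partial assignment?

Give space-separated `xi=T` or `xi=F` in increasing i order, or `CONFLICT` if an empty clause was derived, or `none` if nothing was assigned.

Answer: CONFLICT

Derivation:
unit clause [1] forces x1=T; simplify:
  drop -1 from [4, 3, -1] -> [4, 3]
  satisfied 1 clause(s); 7 remain; assigned so far: [1]
unit clause [-3] forces x3=F; simplify:
  drop 3 from [-4, 3] -> [-4]
  drop 3 from [4, 3] -> [4]
  satisfied 4 clause(s); 3 remain; assigned so far: [1, 3]
unit clause [-4] forces x4=F; simplify:
  drop 4 from [4] -> [] (empty!)
  satisfied 2 clause(s); 1 remain; assigned so far: [1, 3, 4]
CONFLICT (empty clause)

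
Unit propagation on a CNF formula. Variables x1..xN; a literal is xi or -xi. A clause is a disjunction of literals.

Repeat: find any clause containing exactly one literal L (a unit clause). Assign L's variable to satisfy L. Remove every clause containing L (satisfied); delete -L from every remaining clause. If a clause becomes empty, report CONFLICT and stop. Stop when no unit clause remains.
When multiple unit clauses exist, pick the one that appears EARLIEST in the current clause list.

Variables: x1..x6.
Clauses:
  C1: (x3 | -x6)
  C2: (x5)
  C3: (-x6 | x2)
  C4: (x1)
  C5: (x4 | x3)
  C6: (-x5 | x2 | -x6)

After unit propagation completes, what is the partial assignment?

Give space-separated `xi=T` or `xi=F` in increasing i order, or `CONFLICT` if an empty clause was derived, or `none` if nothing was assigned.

unit clause [5] forces x5=T; simplify:
  drop -5 from [-5, 2, -6] -> [2, -6]
  satisfied 1 clause(s); 5 remain; assigned so far: [5]
unit clause [1] forces x1=T; simplify:
  satisfied 1 clause(s); 4 remain; assigned so far: [1, 5]

Answer: x1=T x5=T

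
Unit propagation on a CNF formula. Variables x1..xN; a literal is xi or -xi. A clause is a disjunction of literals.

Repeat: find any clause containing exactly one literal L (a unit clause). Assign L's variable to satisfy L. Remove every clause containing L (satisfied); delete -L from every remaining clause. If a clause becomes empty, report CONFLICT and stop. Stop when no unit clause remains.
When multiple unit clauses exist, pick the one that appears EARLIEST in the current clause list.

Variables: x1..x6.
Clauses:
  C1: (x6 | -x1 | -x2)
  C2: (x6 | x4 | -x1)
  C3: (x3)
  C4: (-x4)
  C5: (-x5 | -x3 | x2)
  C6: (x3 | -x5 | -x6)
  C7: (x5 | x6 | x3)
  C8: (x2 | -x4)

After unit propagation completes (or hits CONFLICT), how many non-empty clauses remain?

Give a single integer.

unit clause [3] forces x3=T; simplify:
  drop -3 from [-5, -3, 2] -> [-5, 2]
  satisfied 3 clause(s); 5 remain; assigned so far: [3]
unit clause [-4] forces x4=F; simplify:
  drop 4 from [6, 4, -1] -> [6, -1]
  satisfied 2 clause(s); 3 remain; assigned so far: [3, 4]

Answer: 3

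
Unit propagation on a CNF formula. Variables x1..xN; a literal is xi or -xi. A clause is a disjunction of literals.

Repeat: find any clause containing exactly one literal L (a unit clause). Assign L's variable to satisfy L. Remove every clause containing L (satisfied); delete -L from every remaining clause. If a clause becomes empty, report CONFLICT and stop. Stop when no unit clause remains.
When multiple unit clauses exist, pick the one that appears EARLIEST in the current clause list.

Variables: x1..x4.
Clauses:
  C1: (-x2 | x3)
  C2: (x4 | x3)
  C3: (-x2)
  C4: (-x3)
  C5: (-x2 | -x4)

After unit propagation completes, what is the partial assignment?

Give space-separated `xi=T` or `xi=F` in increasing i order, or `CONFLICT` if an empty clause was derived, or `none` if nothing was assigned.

unit clause [-2] forces x2=F; simplify:
  satisfied 3 clause(s); 2 remain; assigned so far: [2]
unit clause [-3] forces x3=F; simplify:
  drop 3 from [4, 3] -> [4]
  satisfied 1 clause(s); 1 remain; assigned so far: [2, 3]
unit clause [4] forces x4=T; simplify:
  satisfied 1 clause(s); 0 remain; assigned so far: [2, 3, 4]

Answer: x2=F x3=F x4=T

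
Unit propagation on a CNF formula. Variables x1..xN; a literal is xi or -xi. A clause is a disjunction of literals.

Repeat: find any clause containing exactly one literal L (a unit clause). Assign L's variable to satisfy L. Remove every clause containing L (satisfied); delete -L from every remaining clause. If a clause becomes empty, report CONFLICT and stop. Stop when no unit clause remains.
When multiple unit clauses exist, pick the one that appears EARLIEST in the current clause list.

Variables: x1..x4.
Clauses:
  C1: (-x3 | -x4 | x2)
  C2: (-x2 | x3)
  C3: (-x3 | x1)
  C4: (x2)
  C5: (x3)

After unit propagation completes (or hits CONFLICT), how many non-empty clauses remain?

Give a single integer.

Answer: 0

Derivation:
unit clause [2] forces x2=T; simplify:
  drop -2 from [-2, 3] -> [3]
  satisfied 2 clause(s); 3 remain; assigned so far: [2]
unit clause [3] forces x3=T; simplify:
  drop -3 from [-3, 1] -> [1]
  satisfied 2 clause(s); 1 remain; assigned so far: [2, 3]
unit clause [1] forces x1=T; simplify:
  satisfied 1 clause(s); 0 remain; assigned so far: [1, 2, 3]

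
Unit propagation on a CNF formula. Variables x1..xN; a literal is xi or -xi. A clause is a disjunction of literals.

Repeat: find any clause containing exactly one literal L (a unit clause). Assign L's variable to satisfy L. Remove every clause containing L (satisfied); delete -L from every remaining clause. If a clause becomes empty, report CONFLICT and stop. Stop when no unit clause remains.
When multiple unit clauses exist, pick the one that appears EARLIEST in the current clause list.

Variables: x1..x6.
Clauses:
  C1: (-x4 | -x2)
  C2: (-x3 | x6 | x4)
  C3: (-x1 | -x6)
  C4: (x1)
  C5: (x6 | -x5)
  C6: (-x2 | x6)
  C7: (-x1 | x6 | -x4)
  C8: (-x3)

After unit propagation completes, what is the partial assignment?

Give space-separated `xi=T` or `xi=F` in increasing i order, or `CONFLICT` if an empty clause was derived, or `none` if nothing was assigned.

unit clause [1] forces x1=T; simplify:
  drop -1 from [-1, -6] -> [-6]
  drop -1 from [-1, 6, -4] -> [6, -4]
  satisfied 1 clause(s); 7 remain; assigned so far: [1]
unit clause [-6] forces x6=F; simplify:
  drop 6 from [-3, 6, 4] -> [-3, 4]
  drop 6 from [6, -5] -> [-5]
  drop 6 from [-2, 6] -> [-2]
  drop 6 from [6, -4] -> [-4]
  satisfied 1 clause(s); 6 remain; assigned so far: [1, 6]
unit clause [-5] forces x5=F; simplify:
  satisfied 1 clause(s); 5 remain; assigned so far: [1, 5, 6]
unit clause [-2] forces x2=F; simplify:
  satisfied 2 clause(s); 3 remain; assigned so far: [1, 2, 5, 6]
unit clause [-4] forces x4=F; simplify:
  drop 4 from [-3, 4] -> [-3]
  satisfied 1 clause(s); 2 remain; assigned so far: [1, 2, 4, 5, 6]
unit clause [-3] forces x3=F; simplify:
  satisfied 2 clause(s); 0 remain; assigned so far: [1, 2, 3, 4, 5, 6]

Answer: x1=T x2=F x3=F x4=F x5=F x6=F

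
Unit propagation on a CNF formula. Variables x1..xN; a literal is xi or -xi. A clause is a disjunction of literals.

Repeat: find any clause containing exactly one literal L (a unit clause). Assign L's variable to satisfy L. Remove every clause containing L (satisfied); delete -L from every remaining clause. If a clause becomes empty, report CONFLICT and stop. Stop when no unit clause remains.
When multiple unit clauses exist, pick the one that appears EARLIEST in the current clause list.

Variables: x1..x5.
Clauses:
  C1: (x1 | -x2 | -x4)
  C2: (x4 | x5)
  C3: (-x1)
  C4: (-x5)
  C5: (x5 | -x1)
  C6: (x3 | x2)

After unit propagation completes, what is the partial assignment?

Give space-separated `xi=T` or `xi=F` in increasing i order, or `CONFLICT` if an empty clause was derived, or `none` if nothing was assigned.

Answer: x1=F x2=F x3=T x4=T x5=F

Derivation:
unit clause [-1] forces x1=F; simplify:
  drop 1 from [1, -2, -4] -> [-2, -4]
  satisfied 2 clause(s); 4 remain; assigned so far: [1]
unit clause [-5] forces x5=F; simplify:
  drop 5 from [4, 5] -> [4]
  satisfied 1 clause(s); 3 remain; assigned so far: [1, 5]
unit clause [4] forces x4=T; simplify:
  drop -4 from [-2, -4] -> [-2]
  satisfied 1 clause(s); 2 remain; assigned so far: [1, 4, 5]
unit clause [-2] forces x2=F; simplify:
  drop 2 from [3, 2] -> [3]
  satisfied 1 clause(s); 1 remain; assigned so far: [1, 2, 4, 5]
unit clause [3] forces x3=T; simplify:
  satisfied 1 clause(s); 0 remain; assigned so far: [1, 2, 3, 4, 5]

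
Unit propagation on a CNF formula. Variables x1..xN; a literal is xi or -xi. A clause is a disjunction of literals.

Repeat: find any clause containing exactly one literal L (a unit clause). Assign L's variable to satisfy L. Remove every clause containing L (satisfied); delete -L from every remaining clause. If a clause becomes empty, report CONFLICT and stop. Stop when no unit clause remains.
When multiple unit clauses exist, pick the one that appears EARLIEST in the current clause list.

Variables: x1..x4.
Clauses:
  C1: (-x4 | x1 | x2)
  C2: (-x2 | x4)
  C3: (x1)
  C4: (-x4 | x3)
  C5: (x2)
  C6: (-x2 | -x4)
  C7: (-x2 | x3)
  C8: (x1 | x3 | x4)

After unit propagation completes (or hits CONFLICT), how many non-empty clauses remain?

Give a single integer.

Answer: 2

Derivation:
unit clause [1] forces x1=T; simplify:
  satisfied 3 clause(s); 5 remain; assigned so far: [1]
unit clause [2] forces x2=T; simplify:
  drop -2 from [-2, 4] -> [4]
  drop -2 from [-2, -4] -> [-4]
  drop -2 from [-2, 3] -> [3]
  satisfied 1 clause(s); 4 remain; assigned so far: [1, 2]
unit clause [4] forces x4=T; simplify:
  drop -4 from [-4, 3] -> [3]
  drop -4 from [-4] -> [] (empty!)
  satisfied 1 clause(s); 3 remain; assigned so far: [1, 2, 4]
CONFLICT (empty clause)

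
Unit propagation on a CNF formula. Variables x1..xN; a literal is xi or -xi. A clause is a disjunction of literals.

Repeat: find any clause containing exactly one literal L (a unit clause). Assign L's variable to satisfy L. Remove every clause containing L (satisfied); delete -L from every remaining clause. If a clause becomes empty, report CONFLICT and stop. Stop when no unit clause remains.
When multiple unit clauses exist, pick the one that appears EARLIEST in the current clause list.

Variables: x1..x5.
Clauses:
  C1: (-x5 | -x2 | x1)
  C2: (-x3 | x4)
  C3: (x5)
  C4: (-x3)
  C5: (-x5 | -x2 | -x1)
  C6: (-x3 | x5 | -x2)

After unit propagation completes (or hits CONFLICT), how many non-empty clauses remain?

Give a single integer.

unit clause [5] forces x5=T; simplify:
  drop -5 from [-5, -2, 1] -> [-2, 1]
  drop -5 from [-5, -2, -1] -> [-2, -1]
  satisfied 2 clause(s); 4 remain; assigned so far: [5]
unit clause [-3] forces x3=F; simplify:
  satisfied 2 clause(s); 2 remain; assigned so far: [3, 5]

Answer: 2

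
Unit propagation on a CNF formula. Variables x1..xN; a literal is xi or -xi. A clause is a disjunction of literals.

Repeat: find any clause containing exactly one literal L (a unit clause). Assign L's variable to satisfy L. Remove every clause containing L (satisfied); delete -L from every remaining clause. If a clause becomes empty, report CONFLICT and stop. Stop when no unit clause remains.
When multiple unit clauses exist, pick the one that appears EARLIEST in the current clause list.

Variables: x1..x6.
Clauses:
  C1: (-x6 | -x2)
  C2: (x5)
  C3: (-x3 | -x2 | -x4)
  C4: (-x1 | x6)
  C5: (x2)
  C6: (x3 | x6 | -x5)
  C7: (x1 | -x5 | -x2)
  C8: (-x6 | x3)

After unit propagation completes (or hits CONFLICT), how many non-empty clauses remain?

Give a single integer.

Answer: 2

Derivation:
unit clause [5] forces x5=T; simplify:
  drop -5 from [3, 6, -5] -> [3, 6]
  drop -5 from [1, -5, -2] -> [1, -2]
  satisfied 1 clause(s); 7 remain; assigned so far: [5]
unit clause [2] forces x2=T; simplify:
  drop -2 from [-6, -2] -> [-6]
  drop -2 from [-3, -2, -4] -> [-3, -4]
  drop -2 from [1, -2] -> [1]
  satisfied 1 clause(s); 6 remain; assigned so far: [2, 5]
unit clause [-6] forces x6=F; simplify:
  drop 6 from [-1, 6] -> [-1]
  drop 6 from [3, 6] -> [3]
  satisfied 2 clause(s); 4 remain; assigned so far: [2, 5, 6]
unit clause [-1] forces x1=F; simplify:
  drop 1 from [1] -> [] (empty!)
  satisfied 1 clause(s); 3 remain; assigned so far: [1, 2, 5, 6]
CONFLICT (empty clause)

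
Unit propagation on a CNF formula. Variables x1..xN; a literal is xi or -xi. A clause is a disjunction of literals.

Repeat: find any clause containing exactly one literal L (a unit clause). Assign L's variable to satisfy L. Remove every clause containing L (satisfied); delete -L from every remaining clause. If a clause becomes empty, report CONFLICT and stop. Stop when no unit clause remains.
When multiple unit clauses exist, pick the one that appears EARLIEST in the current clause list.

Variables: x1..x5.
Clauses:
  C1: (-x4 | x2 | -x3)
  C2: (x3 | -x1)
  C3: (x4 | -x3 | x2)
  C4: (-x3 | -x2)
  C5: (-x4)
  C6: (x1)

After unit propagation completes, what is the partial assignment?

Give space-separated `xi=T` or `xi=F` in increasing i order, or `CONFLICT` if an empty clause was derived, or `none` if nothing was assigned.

unit clause [-4] forces x4=F; simplify:
  drop 4 from [4, -3, 2] -> [-3, 2]
  satisfied 2 clause(s); 4 remain; assigned so far: [4]
unit clause [1] forces x1=T; simplify:
  drop -1 from [3, -1] -> [3]
  satisfied 1 clause(s); 3 remain; assigned so far: [1, 4]
unit clause [3] forces x3=T; simplify:
  drop -3 from [-3, 2] -> [2]
  drop -3 from [-3, -2] -> [-2]
  satisfied 1 clause(s); 2 remain; assigned so far: [1, 3, 4]
unit clause [2] forces x2=T; simplify:
  drop -2 from [-2] -> [] (empty!)
  satisfied 1 clause(s); 1 remain; assigned so far: [1, 2, 3, 4]
CONFLICT (empty clause)

Answer: CONFLICT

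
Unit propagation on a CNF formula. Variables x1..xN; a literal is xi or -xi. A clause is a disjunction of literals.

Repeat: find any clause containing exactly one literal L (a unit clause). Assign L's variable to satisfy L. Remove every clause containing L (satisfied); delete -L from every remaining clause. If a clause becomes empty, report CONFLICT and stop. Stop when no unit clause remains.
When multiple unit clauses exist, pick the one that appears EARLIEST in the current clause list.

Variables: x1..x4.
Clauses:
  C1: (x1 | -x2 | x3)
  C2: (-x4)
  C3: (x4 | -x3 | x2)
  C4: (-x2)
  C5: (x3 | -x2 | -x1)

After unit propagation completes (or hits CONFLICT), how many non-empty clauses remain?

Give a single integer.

Answer: 0

Derivation:
unit clause [-4] forces x4=F; simplify:
  drop 4 from [4, -3, 2] -> [-3, 2]
  satisfied 1 clause(s); 4 remain; assigned so far: [4]
unit clause [-2] forces x2=F; simplify:
  drop 2 from [-3, 2] -> [-3]
  satisfied 3 clause(s); 1 remain; assigned so far: [2, 4]
unit clause [-3] forces x3=F; simplify:
  satisfied 1 clause(s); 0 remain; assigned so far: [2, 3, 4]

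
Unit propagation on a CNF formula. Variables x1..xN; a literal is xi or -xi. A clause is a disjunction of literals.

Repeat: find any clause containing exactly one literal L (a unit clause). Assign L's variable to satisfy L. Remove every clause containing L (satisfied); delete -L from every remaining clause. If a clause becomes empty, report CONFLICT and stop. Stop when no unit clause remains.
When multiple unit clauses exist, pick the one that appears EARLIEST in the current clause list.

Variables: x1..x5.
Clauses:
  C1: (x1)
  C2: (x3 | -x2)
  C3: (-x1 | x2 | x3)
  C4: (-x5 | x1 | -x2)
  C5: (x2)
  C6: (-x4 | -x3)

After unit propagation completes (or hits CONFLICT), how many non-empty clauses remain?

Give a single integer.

unit clause [1] forces x1=T; simplify:
  drop -1 from [-1, 2, 3] -> [2, 3]
  satisfied 2 clause(s); 4 remain; assigned so far: [1]
unit clause [2] forces x2=T; simplify:
  drop -2 from [3, -2] -> [3]
  satisfied 2 clause(s); 2 remain; assigned so far: [1, 2]
unit clause [3] forces x3=T; simplify:
  drop -3 from [-4, -3] -> [-4]
  satisfied 1 clause(s); 1 remain; assigned so far: [1, 2, 3]
unit clause [-4] forces x4=F; simplify:
  satisfied 1 clause(s); 0 remain; assigned so far: [1, 2, 3, 4]

Answer: 0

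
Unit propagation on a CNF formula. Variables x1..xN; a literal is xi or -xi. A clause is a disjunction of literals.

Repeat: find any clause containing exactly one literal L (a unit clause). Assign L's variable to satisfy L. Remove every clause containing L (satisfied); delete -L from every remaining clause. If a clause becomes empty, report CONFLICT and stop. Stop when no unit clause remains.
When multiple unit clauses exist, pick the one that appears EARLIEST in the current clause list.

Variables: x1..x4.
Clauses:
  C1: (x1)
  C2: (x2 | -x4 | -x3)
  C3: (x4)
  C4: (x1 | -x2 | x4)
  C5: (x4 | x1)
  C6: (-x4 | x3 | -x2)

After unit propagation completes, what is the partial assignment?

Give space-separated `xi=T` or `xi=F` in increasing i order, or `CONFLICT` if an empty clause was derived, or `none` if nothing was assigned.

unit clause [1] forces x1=T; simplify:
  satisfied 3 clause(s); 3 remain; assigned so far: [1]
unit clause [4] forces x4=T; simplify:
  drop -4 from [2, -4, -3] -> [2, -3]
  drop -4 from [-4, 3, -2] -> [3, -2]
  satisfied 1 clause(s); 2 remain; assigned so far: [1, 4]

Answer: x1=T x4=T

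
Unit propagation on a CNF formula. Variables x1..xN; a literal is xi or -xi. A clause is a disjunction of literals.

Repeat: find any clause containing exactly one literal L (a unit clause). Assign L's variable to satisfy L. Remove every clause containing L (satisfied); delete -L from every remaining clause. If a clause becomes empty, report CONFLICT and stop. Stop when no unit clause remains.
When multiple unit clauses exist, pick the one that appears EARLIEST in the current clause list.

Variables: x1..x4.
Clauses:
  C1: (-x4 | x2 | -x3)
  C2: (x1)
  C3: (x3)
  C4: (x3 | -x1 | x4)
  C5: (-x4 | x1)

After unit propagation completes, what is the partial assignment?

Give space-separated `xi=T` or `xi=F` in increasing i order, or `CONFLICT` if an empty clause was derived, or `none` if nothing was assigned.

Answer: x1=T x3=T

Derivation:
unit clause [1] forces x1=T; simplify:
  drop -1 from [3, -1, 4] -> [3, 4]
  satisfied 2 clause(s); 3 remain; assigned so far: [1]
unit clause [3] forces x3=T; simplify:
  drop -3 from [-4, 2, -3] -> [-4, 2]
  satisfied 2 clause(s); 1 remain; assigned so far: [1, 3]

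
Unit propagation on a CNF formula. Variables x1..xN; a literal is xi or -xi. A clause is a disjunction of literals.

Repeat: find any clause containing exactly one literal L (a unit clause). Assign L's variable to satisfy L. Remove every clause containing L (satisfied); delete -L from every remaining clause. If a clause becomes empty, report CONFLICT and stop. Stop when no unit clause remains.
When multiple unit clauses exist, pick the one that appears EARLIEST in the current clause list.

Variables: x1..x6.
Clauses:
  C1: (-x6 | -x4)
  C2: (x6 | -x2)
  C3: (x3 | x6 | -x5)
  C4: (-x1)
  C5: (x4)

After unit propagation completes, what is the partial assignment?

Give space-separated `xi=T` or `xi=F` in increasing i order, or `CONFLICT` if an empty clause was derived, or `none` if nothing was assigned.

Answer: x1=F x2=F x4=T x6=F

Derivation:
unit clause [-1] forces x1=F; simplify:
  satisfied 1 clause(s); 4 remain; assigned so far: [1]
unit clause [4] forces x4=T; simplify:
  drop -4 from [-6, -4] -> [-6]
  satisfied 1 clause(s); 3 remain; assigned so far: [1, 4]
unit clause [-6] forces x6=F; simplify:
  drop 6 from [6, -2] -> [-2]
  drop 6 from [3, 6, -5] -> [3, -5]
  satisfied 1 clause(s); 2 remain; assigned so far: [1, 4, 6]
unit clause [-2] forces x2=F; simplify:
  satisfied 1 clause(s); 1 remain; assigned so far: [1, 2, 4, 6]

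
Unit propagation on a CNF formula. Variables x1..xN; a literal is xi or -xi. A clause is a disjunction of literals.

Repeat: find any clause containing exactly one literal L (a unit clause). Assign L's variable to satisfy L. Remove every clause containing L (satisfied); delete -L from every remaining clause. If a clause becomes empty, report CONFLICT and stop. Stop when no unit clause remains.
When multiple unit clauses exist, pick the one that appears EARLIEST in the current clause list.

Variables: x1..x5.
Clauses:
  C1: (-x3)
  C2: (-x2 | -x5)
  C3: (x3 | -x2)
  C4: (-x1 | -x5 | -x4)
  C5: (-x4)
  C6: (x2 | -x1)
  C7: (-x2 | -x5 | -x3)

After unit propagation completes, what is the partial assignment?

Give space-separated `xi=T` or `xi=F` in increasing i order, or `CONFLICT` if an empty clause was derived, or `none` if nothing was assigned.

Answer: x1=F x2=F x3=F x4=F

Derivation:
unit clause [-3] forces x3=F; simplify:
  drop 3 from [3, -2] -> [-2]
  satisfied 2 clause(s); 5 remain; assigned so far: [3]
unit clause [-2] forces x2=F; simplify:
  drop 2 from [2, -1] -> [-1]
  satisfied 2 clause(s); 3 remain; assigned so far: [2, 3]
unit clause [-4] forces x4=F; simplify:
  satisfied 2 clause(s); 1 remain; assigned so far: [2, 3, 4]
unit clause [-1] forces x1=F; simplify:
  satisfied 1 clause(s); 0 remain; assigned so far: [1, 2, 3, 4]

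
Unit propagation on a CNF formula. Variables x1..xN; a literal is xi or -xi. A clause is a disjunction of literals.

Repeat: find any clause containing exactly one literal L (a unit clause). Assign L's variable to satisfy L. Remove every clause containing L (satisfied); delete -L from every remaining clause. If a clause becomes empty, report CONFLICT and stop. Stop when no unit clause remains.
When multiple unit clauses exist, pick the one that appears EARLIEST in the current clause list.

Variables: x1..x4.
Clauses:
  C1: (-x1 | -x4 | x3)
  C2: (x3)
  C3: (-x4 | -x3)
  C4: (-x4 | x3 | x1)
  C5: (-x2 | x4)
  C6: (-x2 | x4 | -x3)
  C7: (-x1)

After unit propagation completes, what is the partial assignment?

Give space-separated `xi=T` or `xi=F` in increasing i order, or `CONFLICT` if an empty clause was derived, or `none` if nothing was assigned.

Answer: x1=F x2=F x3=T x4=F

Derivation:
unit clause [3] forces x3=T; simplify:
  drop -3 from [-4, -3] -> [-4]
  drop -3 from [-2, 4, -3] -> [-2, 4]
  satisfied 3 clause(s); 4 remain; assigned so far: [3]
unit clause [-4] forces x4=F; simplify:
  drop 4 from [-2, 4] -> [-2]
  drop 4 from [-2, 4] -> [-2]
  satisfied 1 clause(s); 3 remain; assigned so far: [3, 4]
unit clause [-2] forces x2=F; simplify:
  satisfied 2 clause(s); 1 remain; assigned so far: [2, 3, 4]
unit clause [-1] forces x1=F; simplify:
  satisfied 1 clause(s); 0 remain; assigned so far: [1, 2, 3, 4]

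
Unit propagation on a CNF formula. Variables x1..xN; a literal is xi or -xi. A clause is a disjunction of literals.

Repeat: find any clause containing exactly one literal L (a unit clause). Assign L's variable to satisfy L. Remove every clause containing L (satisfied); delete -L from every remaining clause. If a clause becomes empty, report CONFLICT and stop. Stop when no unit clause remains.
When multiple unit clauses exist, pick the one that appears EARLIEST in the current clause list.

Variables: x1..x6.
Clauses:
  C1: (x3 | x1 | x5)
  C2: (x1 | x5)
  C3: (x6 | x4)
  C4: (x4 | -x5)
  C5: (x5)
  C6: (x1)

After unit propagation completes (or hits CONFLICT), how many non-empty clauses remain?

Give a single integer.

Answer: 0

Derivation:
unit clause [5] forces x5=T; simplify:
  drop -5 from [4, -5] -> [4]
  satisfied 3 clause(s); 3 remain; assigned so far: [5]
unit clause [4] forces x4=T; simplify:
  satisfied 2 clause(s); 1 remain; assigned so far: [4, 5]
unit clause [1] forces x1=T; simplify:
  satisfied 1 clause(s); 0 remain; assigned so far: [1, 4, 5]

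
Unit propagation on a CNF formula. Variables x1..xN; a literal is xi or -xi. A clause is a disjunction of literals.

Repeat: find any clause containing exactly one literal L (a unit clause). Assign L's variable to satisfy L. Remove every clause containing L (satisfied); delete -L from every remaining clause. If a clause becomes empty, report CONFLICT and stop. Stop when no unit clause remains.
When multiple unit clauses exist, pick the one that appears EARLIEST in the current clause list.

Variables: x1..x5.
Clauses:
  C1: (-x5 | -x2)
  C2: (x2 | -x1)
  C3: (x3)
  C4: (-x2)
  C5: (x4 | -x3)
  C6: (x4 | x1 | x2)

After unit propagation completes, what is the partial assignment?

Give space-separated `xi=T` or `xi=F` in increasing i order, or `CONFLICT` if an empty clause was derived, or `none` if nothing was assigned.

unit clause [3] forces x3=T; simplify:
  drop -3 from [4, -3] -> [4]
  satisfied 1 clause(s); 5 remain; assigned so far: [3]
unit clause [-2] forces x2=F; simplify:
  drop 2 from [2, -1] -> [-1]
  drop 2 from [4, 1, 2] -> [4, 1]
  satisfied 2 clause(s); 3 remain; assigned so far: [2, 3]
unit clause [-1] forces x1=F; simplify:
  drop 1 from [4, 1] -> [4]
  satisfied 1 clause(s); 2 remain; assigned so far: [1, 2, 3]
unit clause [4] forces x4=T; simplify:
  satisfied 2 clause(s); 0 remain; assigned so far: [1, 2, 3, 4]

Answer: x1=F x2=F x3=T x4=T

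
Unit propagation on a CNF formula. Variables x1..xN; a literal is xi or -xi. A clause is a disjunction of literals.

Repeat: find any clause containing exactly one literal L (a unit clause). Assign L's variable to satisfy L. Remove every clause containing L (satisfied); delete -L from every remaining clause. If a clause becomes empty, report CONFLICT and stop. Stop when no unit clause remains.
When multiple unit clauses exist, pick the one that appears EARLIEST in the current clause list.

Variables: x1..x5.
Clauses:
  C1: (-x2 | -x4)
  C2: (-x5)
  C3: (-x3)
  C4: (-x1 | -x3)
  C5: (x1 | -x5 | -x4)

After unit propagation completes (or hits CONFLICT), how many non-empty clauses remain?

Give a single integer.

unit clause [-5] forces x5=F; simplify:
  satisfied 2 clause(s); 3 remain; assigned so far: [5]
unit clause [-3] forces x3=F; simplify:
  satisfied 2 clause(s); 1 remain; assigned so far: [3, 5]

Answer: 1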